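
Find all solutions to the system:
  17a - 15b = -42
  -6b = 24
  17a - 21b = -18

Row-reduce the augmented matrix:
R1 ← R1 / (17).
R3 ← R3 − 17·R1.
R2 ← R2 / (-6).
R1 ← R1 + 15/17·R2.
R3 ← R3 + 6·R2.
R3 reduces to 0 = 0, so the extra equation is consistent.
Reading off the reduced rows gives a = -6, b = -4.

a = -6, b = -4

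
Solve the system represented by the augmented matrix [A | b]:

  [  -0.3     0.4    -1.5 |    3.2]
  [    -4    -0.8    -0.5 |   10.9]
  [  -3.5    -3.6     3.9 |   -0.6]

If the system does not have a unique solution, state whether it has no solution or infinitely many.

x_1 = -3, x_2 = 2, x_3 = -1

Row-reduce the augmented matrix:
R1 ← R1 / (-3/10).
R2 ← R2 + 4·R1.
R3 ← R3 + 7/2·R1.
R2 ← R2 / (-92/15).
R1 ← R1 + 4/3·R2.
R3 ← R3 + 124/15·R2.
R3 ← R3 / (-1123/230).
R1 ← R1 − 35/46·R3.
R2 ← R2 + 585/184·R3.
Reading off the reduced rows gives x_1 = -3, x_2 = 2, x_3 = -1.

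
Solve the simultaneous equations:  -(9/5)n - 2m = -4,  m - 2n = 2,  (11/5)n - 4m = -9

Row-reduce:
R1 ← R1 / (-2).
R2 ← R2 − 1·R1.
R3 ← R3 + 4·R1.
R2 ← R2 / (-29/10).
R1 ← R1 − 9/10·R2.
R3 ← R3 − 29/5·R2.
Row 3 reduces to 0 = -1, a contradiction. The system is inconsistent.

no solution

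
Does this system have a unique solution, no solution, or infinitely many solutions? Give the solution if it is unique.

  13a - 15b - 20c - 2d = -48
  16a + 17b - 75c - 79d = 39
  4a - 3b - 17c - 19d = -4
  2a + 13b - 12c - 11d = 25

no solution

Row-reduce:
R1 ← R1 / (13).
R2 ← R2 − 16·R1.
R3 ← R3 − 4·R1.
R4 ← R4 − 2·R1.
R2 ← R2 / (461/13).
R1 ← R1 + 15/13·R2.
R3 ← R3 − 21/13·R2.
R4 ← R4 − 199/13·R2.
R3 ← R3 / (-3942/461).
R1 ← R1 + 1465/461·R3.
R2 ← R2 + 655/461·R3.
R4 ← R4 − 5913/461·R3.
Row 4 reduces to 0 = -1/2, a contradiction. The system is inconsistent.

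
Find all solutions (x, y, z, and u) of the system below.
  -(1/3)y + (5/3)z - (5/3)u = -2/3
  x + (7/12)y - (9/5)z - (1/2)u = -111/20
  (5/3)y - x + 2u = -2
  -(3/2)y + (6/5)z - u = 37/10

no solution

Row-reduce:
Swap R1 and R2.
R3 ← R3 + 1·R1.
R2 ← R2 / (-1/3).
R1 ← R1 − 7/12·R2.
R3 ← R3 − 9/4·R2.
R4 ← R4 + 3/2·R2.
R3 ← R3 / (189/20).
R1 ← R1 − 67/60·R3.
R2 ← R2 + 5·R3.
R4 ← R4 + 63/10·R3.
Row 4 reduces to 0 = -4/3, a contradiction. The system is inconsistent.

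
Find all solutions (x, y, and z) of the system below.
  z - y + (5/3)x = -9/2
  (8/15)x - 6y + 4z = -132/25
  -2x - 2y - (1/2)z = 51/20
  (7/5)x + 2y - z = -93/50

x = -12/5, y = 1, z = 1/2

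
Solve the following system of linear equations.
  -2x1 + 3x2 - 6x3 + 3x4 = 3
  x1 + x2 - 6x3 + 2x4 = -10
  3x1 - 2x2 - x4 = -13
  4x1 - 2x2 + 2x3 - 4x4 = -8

Row-reduce:
R1 ← R1 / (-2).
R2 ← R2 − 1·R1.
R3 ← R3 − 3·R1.
R4 ← R4 − 4·R1.
R2 ← R2 / (5/2).
R1 ← R1 + 3/2·R2.
R3 ← R3 − 5/2·R2.
R4 ← R4 − 4·R2.
Swap R3 and R4.
R3 ← R3 / (22/5).
R1 ← R1 + 12/5·R3.
R2 ← R2 + 18/5·R3.
Rank is 3 with 4 unknowns, leaving x4 free.

infinitely many solutions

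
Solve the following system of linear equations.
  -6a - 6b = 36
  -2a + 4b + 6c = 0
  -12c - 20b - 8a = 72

infinitely many solutions

Row-reduce:
R1 ← R1 / (-6).
R2 ← R2 + 2·R1.
R3 ← R3 + 8·R1.
R2 ← R2 / (6).
R1 ← R1 − 1·R2.
R3 ← R3 + 12·R2.
Rank is 2 with 3 unknowns, leaving c free.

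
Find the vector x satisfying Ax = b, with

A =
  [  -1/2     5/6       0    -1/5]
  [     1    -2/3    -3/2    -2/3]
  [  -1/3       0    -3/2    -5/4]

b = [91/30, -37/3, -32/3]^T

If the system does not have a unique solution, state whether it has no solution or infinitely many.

Row-reduce:
R1 ← R1 / (-1/2).
R2 ← R2 − 1·R1.
R3 ← R3 + 1/3·R1.
R1 ← R1 + 5/3·R2.
R3 ← R3 + 5/9·R2.
R3 ← R3 / (-7/3).
R1 ← R1 + 5/2·R3.
R2 ← R2 + 3/2·R3.
Rank is 3 with 4 unknowns, leaving x_4 free.

infinitely many solutions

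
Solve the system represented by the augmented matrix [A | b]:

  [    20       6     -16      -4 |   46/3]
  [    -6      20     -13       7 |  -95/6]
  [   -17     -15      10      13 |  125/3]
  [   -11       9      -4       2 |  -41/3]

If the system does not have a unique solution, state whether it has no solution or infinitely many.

x_1 = 0, x_2 = -3, x_3 = -5/2, x_4 = 5/3

Row-reduce the augmented matrix:
R1 ← R1 / (20).
R2 ← R2 + 6·R1.
R3 ← R3 + 17·R1.
R4 ← R4 + 11·R1.
R2 ← R2 / (109/5).
R1 ← R1 − 3/10·R2.
R3 ← R3 + 99/10·R2.
R4 ← R4 − 123/10·R2.
R3 ← R3 / (-2547/218).
R1 ← R1 + 121/218·R3.
R2 ← R2 + 89/109·R3.
R4 ← R4 + 601/218·R3.
R4 ← R4 / (-5399/849).
R1 ← R1 + 731/849·R4.
R2 ← R2 + 500/849·R4.
R3 ← R3 + 889/849·R4.
Reading off the reduced rows gives x_1 = 0, x_2 = -3, x_3 = -5/2, x_4 = 5/3.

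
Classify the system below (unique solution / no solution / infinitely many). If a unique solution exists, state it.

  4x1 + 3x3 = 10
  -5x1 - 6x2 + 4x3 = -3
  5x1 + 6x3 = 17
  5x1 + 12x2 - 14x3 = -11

x1 = 1, x2 = 1, x3 = 2

Row-reduce the augmented matrix:
R1 ← R1 / (4).
R2 ← R2 + 5·R1.
R3 ← R3 − 5·R1.
R4 ← R4 − 5·R1.
R2 ← R2 / (-6).
R4 ← R4 − 12·R2.
R3 ← R3 / (9/4).
R1 ← R1 − 3/4·R3.
R2 ← R2 + 31/24·R3.
R4 ← R4 + 9/4·R3.
R4 reduces to 0 = 0, so the extra equation is consistent.
Reading off the reduced rows gives x1 = 1, x2 = 1, x3 = 2.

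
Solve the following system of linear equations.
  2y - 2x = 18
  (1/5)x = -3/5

Row-reduce the augmented matrix:
R1 ← R1 / (-2).
R2 ← R2 − 1/5·R1.
R2 ← R2 / (1/5).
R1 ← R1 + 1·R2.
Reading off the reduced rows gives x = -3, y = 6.

x = -3, y = 6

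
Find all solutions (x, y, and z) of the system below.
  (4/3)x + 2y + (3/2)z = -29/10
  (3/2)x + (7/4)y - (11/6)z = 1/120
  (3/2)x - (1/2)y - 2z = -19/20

x = -9/5, y = 1/2, z = -1

Row-reduce the augmented matrix:
R1 ← R1 / (4/3).
R2 ← R2 − 3/2·R1.
R3 ← R3 − 3/2·R1.
R2 ← R2 / (-1/2).
R1 ← R1 − 3/2·R2.
R3 ← R3 + 11/4·R2.
R3 ← R3 / (1505/96).
R1 ← R1 + 151/16·R3.
R2 ← R2 − 169/24·R3.
Reading off the reduced rows gives x = -9/5, y = 1/2, z = -1.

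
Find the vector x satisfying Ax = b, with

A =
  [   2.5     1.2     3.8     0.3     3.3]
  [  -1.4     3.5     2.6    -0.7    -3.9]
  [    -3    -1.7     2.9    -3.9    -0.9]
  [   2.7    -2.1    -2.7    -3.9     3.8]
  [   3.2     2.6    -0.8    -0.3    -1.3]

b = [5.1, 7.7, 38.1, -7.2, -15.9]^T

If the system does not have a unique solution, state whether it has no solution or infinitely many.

x_1 = 0, x_2 = -6, x_3 = 6, x_4 = -2, x_5 = -3

Row-reduce the augmented matrix:
R1 ← R1 / (5/2).
R2 ← R2 + 7/5·R1.
R3 ← R3 + 3·R1.
R4 ← R4 − 27/10·R1.
R5 ← R5 − 16/5·R1.
R2 ← R2 / (1043/250).
R1 ← R1 − 12/25·R2.
R3 ← R3 + 13/50·R2.
R4 ← R4 + 849/250·R2.
R5 ← R5 − 133/125·R2.
R3 ← R3 / (80881/10430).
R1 ← R1 − 1018/1043·R3.
R2 ← R2 − 1182/1043·R3.
R4 ← R4 + 6165/2086·R3.
R5 ← R5 + 5118/745·R3.
R4 ← R4 / (-4868091/808810).
R1 ← R1 − 51031/80881·R4.
R2 ← R2 − 31921/80881·R4.
R3 ← R3 + 37268/80881·R4.
R5 ← R5 + 600745/161762·R4.
R5 ← R5 / (-107469031/48680910).
R1 ← R1 − 5616929/4868091·R5.
R2 ← R2 + 4581499/4868091·R5.
R3 ← R3 − 1958762/4868091·R5.
R4 ← R4 − 256270/4868091·R5.
Reading off the reduced rows gives x_1 = 0, x_2 = -6, x_3 = 6, x_4 = -2, x_5 = -3.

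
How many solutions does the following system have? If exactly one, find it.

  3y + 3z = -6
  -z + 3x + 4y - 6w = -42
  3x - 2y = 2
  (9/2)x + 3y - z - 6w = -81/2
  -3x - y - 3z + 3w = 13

no solution

Row-reduce:
Swap R1 and R2.
R1 ← R1 / (3).
R3 ← R3 − 3·R1.
R4 ← R4 − 9/2·R1.
R5 ← R5 + 3·R1.
R2 ← R2 / (3).
R1 ← R1 − 4/3·R2.
R3 ← R3 + 6·R2.
R4 ← R4 + 3·R2.
R5 ← R5 − 3·R2.
R3 ← R3 / (7).
R1 ← R1 + 5/3·R3.
R2 ← R2 − 1·R3.
R4 ← R4 − 7/2·R3.
R5 ← R5 + 7·R3.
Swap R4 and R5.
R4 ← R4 / (3).
R1 ← R1 + 4/7·R4.
R2 ← R2 + 6/7·R4.
R3 ← R3 − 6/7·R4.
Row 5 reduces to 0 = 1/2, a contradiction. The system is inconsistent.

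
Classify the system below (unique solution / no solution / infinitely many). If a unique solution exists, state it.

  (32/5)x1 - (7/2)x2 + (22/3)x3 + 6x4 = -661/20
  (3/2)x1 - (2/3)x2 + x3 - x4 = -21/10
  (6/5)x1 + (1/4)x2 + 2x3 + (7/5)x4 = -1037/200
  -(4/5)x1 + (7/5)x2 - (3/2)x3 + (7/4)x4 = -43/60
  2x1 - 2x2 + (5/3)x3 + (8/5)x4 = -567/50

Row-reduce the augmented matrix:
R1 ← R1 / (32/5).
R2 ← R2 − 3/2·R1.
R3 ← R3 − 6/5·R1.
R4 ← R4 + 4/5·R1.
R5 ← R5 − 2·R1.
R2 ← R2 / (59/384).
R1 ← R1 + 35/64·R2.
R3 ← R3 − 29/32·R2.
R4 ← R4 − 77/80·R2.
R5 ← R5 + 29/32·R2.
R3 ← R3 / (287/59).
R1 ← R1 + 250/177·R3.
R2 ← R2 + 276/59·R3.
R4 ← R4 − 6937/1770·R3.
R5 ← R5 + 287/59·R3.
R4 ← R4 / (72781/12300).
R1 ← R1 + 2950/861·R4.
R2 ← R2 + 2508/1435·R4.
R3 ← R3 − 4268/1435·R4.
R5 reduces to 0 = 0, so the extra equation is consistent.
Reading off the reduced rows gives x1 = -8/3, x2 = 3/2, x3 = 1/2, x4 = -12/5.

x1 = -8/3, x2 = 3/2, x3 = 1/2, x4 = -12/5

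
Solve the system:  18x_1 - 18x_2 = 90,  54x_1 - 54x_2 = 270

Row-reduce:
R1 ← R1 / (18).
R2 ← R2 − 54·R1.
Rank is 1 with 2 unknowns, leaving x_2 free.

infinitely many solutions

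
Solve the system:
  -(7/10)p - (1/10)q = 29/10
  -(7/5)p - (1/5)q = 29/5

Row-reduce:
R1 ← R1 / (-7/10).
R2 ← R2 + 7/5·R1.
Rank is 1 with 2 unknowns, leaving q free.

infinitely many solutions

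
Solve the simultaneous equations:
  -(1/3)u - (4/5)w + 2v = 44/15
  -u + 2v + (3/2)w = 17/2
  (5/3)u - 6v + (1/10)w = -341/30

no solution

Row-reduce:
R1 ← R1 / (-1/3).
R2 ← R2 + 1·R1.
R3 ← R3 − 5/3·R1.
R2 ← R2 / (-4).
R1 ← R1 + 6·R2.
R3 ← R3 − 4·R2.
Row 3 reduces to 0 = 3, a contradiction. The system is inconsistent.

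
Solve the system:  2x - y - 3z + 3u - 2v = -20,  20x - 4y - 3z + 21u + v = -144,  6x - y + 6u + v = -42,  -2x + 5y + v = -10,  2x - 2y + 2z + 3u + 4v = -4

Row-reduce:
R1 ← R1 / (2).
R2 ← R2 − 20·R1.
R3 ← R3 − 6·R1.
R4 ← R4 + 2·R1.
R5 ← R5 − 2·R1.
R2 ← R2 / (6).
R1 ← R1 + 1/2·R2.
R3 ← R3 − 2·R2.
R4 ← R4 − 4·R2.
R5 ← R5 + 1·R2.
Swap R3 and R4.
R3 ← R3 / (-21).
R1 ← R1 − 3/4·R3.
R2 ← R2 − 9/2·R3.
R5 ← R5 − 19/2·R3.
Swap R4 and R5.
R4 ← R4 / (18/7).
R1 ← R1 − 15/14·R4.
R2 ← R2 − 3/7·R4.
R3 ← R3 + 3/7·R4.
Row 5 reduces to 0 = -2/3, a contradiction. The system is inconsistent.

no solution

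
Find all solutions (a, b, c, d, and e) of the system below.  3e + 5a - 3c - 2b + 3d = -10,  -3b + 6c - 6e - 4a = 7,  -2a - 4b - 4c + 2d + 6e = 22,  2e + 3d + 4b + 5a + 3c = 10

Row-reduce:
R1 ← R1 / (5).
R2 ← R2 + 4·R1.
R3 ← R3 + 2·R1.
R4 ← R4 − 5·R1.
R2 ← R2 / (-23/5).
R1 ← R1 + 2/5·R2.
R3 ← R3 + 24/5·R2.
R4 ← R4 − 6·R2.
R3 ← R3 / (-206/23).
R1 ← R1 + 21/23·R3.
R2 ← R2 + 18/23·R3.
R4 ← R4 − 246/23·R3.
R4 ← R4 / (408/103).
R1 ← R1 − 33/103·R4.
R2 ← R2 + 60/103·R4.
R3 ← R3 + 8/103·R4.
Rank is 4 with 5 unknowns, leaving e free.

infinitely many solutions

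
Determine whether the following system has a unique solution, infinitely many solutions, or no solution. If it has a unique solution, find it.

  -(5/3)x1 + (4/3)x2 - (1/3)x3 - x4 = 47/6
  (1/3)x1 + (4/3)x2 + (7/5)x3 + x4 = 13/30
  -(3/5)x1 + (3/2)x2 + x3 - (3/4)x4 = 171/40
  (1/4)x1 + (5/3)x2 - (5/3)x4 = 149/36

Row-reduce the augmented matrix:
R1 ← R1 / (-5/3).
R2 ← R2 − 1/3·R1.
R3 ← R3 + 3/5·R1.
R4 ← R4 − 1/4·R1.
R2 ← R2 / (8/5).
R1 ← R1 + 4/5·R2.
R3 ← R3 − 51/50·R2.
R4 ← R4 − 28/15·R2.
R3 ← R3 / (27/100).
R1 ← R1 − 13/15·R3.
R2 ← R2 − 5/6·R3.
R4 ← R4 + 289/180·R3.
R4 ← R4 / (-875/108).
R1 ← R1 − 35/9·R4.
R2 ← R2 − 59/18·R4.
R3 ← R3 + 10/3·R4.
Reading off the reduced rows gives x1 = -7/3, x2 = 7/3, x3 = -1, x4 = -1/2.

x1 = -7/3, x2 = 7/3, x3 = -1, x4 = -1/2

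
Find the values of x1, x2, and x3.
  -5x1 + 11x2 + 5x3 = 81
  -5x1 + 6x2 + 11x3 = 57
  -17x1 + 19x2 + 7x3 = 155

x1 = -2, x2 = 6, x3 = 1

Row-reduce the augmented matrix:
R1 ← R1 / (-5).
R2 ← R2 + 5·R1.
R3 ← R3 + 17·R1.
R2 ← R2 / (-5).
R1 ← R1 + 11/5·R2.
R3 ← R3 + 92/5·R2.
R3 ← R3 / (-802/25).
R1 ← R1 + 91/25·R3.
R2 ← R2 + 6/5·R3.
Reading off the reduced rows gives x1 = -2, x2 = 6, x3 = 1.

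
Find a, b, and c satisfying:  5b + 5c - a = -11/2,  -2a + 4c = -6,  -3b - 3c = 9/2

a = -2, b = 1, c = -5/2

Row-reduce the augmented matrix:
R1 ← R1 / (-1).
R2 ← R2 + 2·R1.
R2 ← R2 / (-10).
R1 ← R1 + 5·R2.
R3 ← R3 + 3·R2.
R3 ← R3 / (-6/5).
R1 ← R1 + 2·R3.
R2 ← R2 − 3/5·R3.
Reading off the reduced rows gives a = -2, b = 1, c = -5/2.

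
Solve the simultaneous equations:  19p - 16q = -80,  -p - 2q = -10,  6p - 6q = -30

p = 0, q = 5

Row-reduce the augmented matrix:
R1 ← R1 / (19).
R2 ← R2 + 1·R1.
R3 ← R3 − 6·R1.
R2 ← R2 / (-54/19).
R1 ← R1 + 16/19·R2.
R3 ← R3 + 18/19·R2.
R3 reduces to 0 = 0, so the extra equation is consistent.
Reading off the reduced rows gives p = 0, q = 5.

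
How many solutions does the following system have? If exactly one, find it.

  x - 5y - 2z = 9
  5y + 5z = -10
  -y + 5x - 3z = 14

x = 2, y = -1, z = -1

Row-reduce the augmented matrix:
R3 ← R3 − 5·R1.
R2 ← R2 / (5).
R1 ← R1 + 5·R2.
R3 ← R3 − 24·R2.
R3 ← R3 / (-17).
R1 ← R1 − 3·R3.
R2 ← R2 − 1·R3.
Reading off the reduced rows gives x = 2, y = -1, z = -1.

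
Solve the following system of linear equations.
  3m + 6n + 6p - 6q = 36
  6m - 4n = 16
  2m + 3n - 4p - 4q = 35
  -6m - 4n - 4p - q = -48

m = 6, n = 5, p = -2, q = 0

Row-reduce the augmented matrix:
R1 ← R1 / (3).
R2 ← R2 − 6·R1.
R3 ← R3 − 2·R1.
R4 ← R4 + 6·R1.
R2 ← R2 / (-16).
R1 ← R1 − 2·R2.
R3 ← R3 + 1·R2.
R4 ← R4 − 8·R2.
R3 ← R3 / (-29/4).
R1 ← R1 − 1/2·R3.
R2 ← R2 − 3/4·R3.
R4 ← R4 − 2·R3.
R4 ← R4 / (-209/29).
R1 ← R1 + 16/29·R4.
R2 ← R2 + 24/29·R4.
R3 ← R3 − 3/29·R4.
Reading off the reduced rows gives m = 6, n = 5, p = -2, q = 0.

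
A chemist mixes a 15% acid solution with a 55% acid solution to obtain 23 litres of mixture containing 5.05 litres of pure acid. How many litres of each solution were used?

litres of solution A: 19, litres of solution B: 4

Let a = litres of solution A, b = litres of solution B.
  a + b = 23
  (3/20)a + (11/20)b = 101/20
Row-reduce the augmented matrix:
R2 ← R2 − 3/20·R1.
R2 ← R2 / (2/5).
R1 ← R1 − 1·R2.
Reading off the reduced rows gives a = 19, b = 4.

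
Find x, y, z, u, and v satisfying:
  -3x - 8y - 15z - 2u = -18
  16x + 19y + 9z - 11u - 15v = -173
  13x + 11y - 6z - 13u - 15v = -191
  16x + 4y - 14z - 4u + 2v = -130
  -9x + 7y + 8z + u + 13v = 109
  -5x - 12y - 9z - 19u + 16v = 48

x = -5, y = -2, z = 3, u = 2, v = 4

Row-reduce the augmented matrix:
R1 ← R1 / (-3).
R2 ← R2 − 16·R1.
R3 ← R3 − 13·R1.
R4 ← R4 − 16·R1.
R5 ← R5 + 9·R1.
R6 ← R6 + 5·R1.
R2 ← R2 / (-71/3).
R1 ← R1 − 8/3·R2.
R3 ← R3 + 71/3·R2.
R4 ← R4 + 116/3·R2.
R5 ← R5 − 31·R2.
R6 ← R6 − 4/3·R2.
Swap R3 and R4.
R3 ← R3 / (22).
R1 ← R1 + 3·R3.
R2 ← R2 − 3·R3.
R5 ← R5 + 40·R3.
R6 ← R6 − 12·R3.
Swap R4 and R5.
R4 ← R4 / (12742/781).
R1 ← R1 − 822/781·R4.
R2 ← R2 + 1493/781·R4.
R3 ← R3 − 736/781·R4.
R6 ← R6 + 22021/781·R4.
Swap R5 and R6.
R5 ← R5 / (461888/6371).
R1 ← R1 + 4815/6371·R5.
R2 ← R2 − 12024/6371·R5.
R3 ← R3 + 331/277·R5.
R4 ← R4 − 16224/6371·R5.
R6 reduces to 0 = 0, so the extra equation is consistent.
Reading off the reduced rows gives x = -5, y = -2, z = 3, u = 2, v = 4.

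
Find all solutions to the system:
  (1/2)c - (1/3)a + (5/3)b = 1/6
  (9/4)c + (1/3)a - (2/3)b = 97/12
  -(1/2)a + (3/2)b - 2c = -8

infinitely many solutions

Row-reduce:
R1 ← R1 / (-1/3).
R2 ← R2 − 1/3·R1.
R3 ← R3 + 1/2·R1.
R1 ← R1 + 5·R2.
R3 ← R3 + 1·R2.
Rank is 2 with 3 unknowns, leaving c free.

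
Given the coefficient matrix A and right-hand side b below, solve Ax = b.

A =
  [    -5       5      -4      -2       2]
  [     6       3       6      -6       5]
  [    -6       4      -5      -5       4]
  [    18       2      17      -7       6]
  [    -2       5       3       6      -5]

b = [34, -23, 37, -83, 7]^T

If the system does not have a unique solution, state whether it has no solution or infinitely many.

infinitely many solutions

Row-reduce:
R1 ← R1 / (-5).
R2 ← R2 − 6·R1.
R3 ← R3 + 6·R1.
R4 ← R4 − 18·R1.
R5 ← R5 + 2·R1.
R2 ← R2 / (9).
R1 ← R1 + 1·R2.
R3 ← R3 + 2·R2.
R4 ← R4 − 20·R2.
R5 ← R5 − 3·R2.
R3 ← R3 / (1/15).
R1 ← R1 − 14/15·R3.
R2 ← R2 − 2/15·R3.
R4 ← R4 + 1/15·R3.
R5 ← R5 − 21/5·R3.
Swap R4 and R5.
R4 ← R4 / (291).
R1 ← R1 − 62·R4.
R2 ← R2 − 8·R4.
R3 ← R3 + 67·R4.
Rank is 4 with 5 unknowns, leaving x_5 free.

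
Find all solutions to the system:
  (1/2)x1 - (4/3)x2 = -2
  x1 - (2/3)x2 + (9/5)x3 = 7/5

Row-reduce:
R1 ← R1 / (1/2).
R2 ← R2 − 1·R1.
R2 ← R2 / (2).
R1 ← R1 + 8/3·R2.
Rank is 2 with 3 unknowns, leaving x3 free.

infinitely many solutions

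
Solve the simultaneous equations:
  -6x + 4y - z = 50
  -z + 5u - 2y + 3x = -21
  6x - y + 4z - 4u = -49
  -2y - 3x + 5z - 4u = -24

x = -4, y = 5, z = -6, u = -1

Row-reduce the augmented matrix:
R1 ← R1 / (-6).
R2 ← R2 − 3·R1.
R3 ← R3 − 6·R1.
R4 ← R4 + 3·R1.
Swap R2 and R3.
R2 ← R2 / (3).
R1 ← R1 + 2/3·R2.
R4 ← R4 + 4·R2.
R3 ← R3 / (-3/2).
R1 ← R1 − 5/6·R3.
R2 ← R2 − 1·R3.
R4 ← R4 − 19/2·R3.
R4 ← R4 / (67/3).
R1 ← R1 − 17/9·R4.
R2 ← R2 − 2·R4.
R3 ← R3 + 10/3·R4.
Reading off the reduced rows gives x = -4, y = 5, z = -6, u = -1.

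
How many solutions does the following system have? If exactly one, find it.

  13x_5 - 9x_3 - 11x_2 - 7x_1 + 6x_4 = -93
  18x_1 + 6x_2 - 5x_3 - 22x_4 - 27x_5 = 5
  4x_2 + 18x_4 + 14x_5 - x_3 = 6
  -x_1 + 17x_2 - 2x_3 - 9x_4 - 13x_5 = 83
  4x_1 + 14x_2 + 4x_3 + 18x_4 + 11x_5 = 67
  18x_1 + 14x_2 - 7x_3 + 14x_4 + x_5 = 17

Row-reduce the augmented matrix:
R1 ← R1 / (-7).
R2 ← R2 − 18·R1.
R4 ← R4 + 1·R1.
R5 ← R5 − 4·R1.
R6 ← R6 − 18·R1.
R2 ← R2 / (-156/7).
R1 ← R1 − 11/7·R2.
R3 ← R3 − 4·R2.
R4 ← R4 − 130/7·R2.
R5 ← R5 − 54/7·R2.
R6 ← R6 + 100/7·R2.
R3 ← R3 / (-236/39).
R1 ← R1 + 109/156·R3.
R2 ← R2 − 197/156·R3.
R4 ← R4 + 145/6·R3.
R5 ← R5 + 283/26·R3.
R6 ← R6 + 472/39·R3.
R4 ← R4 / (-4868/59).
R1 ← R1 + 385/118·R4.
R2 ← R2 − 449/118·R4.
R3 ← R3 + 164/59·R4.
R5 ← R5 + 655/59·R4.
R5 ← R5 / (109721/38944).
R1 ← R1 + 29969/77888·R5.
R2 ← R2 + 27663/77888·R5.
R3 ← R3 + 1415/9736·R5.
R4 ← R4 − 33049/38944·R5.
R6 reduces to 0 = 0, so the extra equation is consistent.
Reading off the reduced rows gives x_1 = -2, x_2 = 4, x_3 = 4, x_4 = 2, x_5 = -3.

x_1 = -2, x_2 = 4, x_3 = 4, x_4 = 2, x_5 = -3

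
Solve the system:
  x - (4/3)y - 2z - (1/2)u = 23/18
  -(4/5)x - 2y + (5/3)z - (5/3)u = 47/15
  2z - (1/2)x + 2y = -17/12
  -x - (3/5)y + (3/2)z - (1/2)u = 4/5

x = 3/2, y = -4/3, z = 1, u = 0

Row-reduce the augmented matrix:
R2 ← R2 + 4/5·R1.
R3 ← R3 + 1/2·R1.
R4 ← R4 + 1·R1.
R2 ← R2 / (-46/15).
R1 ← R1 + 4/3·R2.
R3 ← R3 − 4/3·R2.
R4 ← R4 + 29/15·R2.
R3 ← R3 / (71/69).
R1 ← R1 + 140/69·R3.
R2 ← R2 + 1/46·R3.
R4 ← R4 + 187/345·R3.
R4 ← R4 / (-429/1420).
R1 ← R1 + 265/142·R4.
R2 ← R2 − 369/568·R4.
R3 ← R3 + 317/284·R4.
Reading off the reduced rows gives x = 3/2, y = -4/3, z = 1, u = 0.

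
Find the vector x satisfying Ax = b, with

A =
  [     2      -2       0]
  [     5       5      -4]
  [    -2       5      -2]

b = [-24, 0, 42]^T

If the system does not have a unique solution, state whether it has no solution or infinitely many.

Row-reduce the augmented matrix:
R1 ← R1 / (2).
R2 ← R2 − 5·R1.
R3 ← R3 + 2·R1.
R2 ← R2 / (10).
R1 ← R1 + 1·R2.
R3 ← R3 − 3·R2.
R3 ← R3 / (-4/5).
R1 ← R1 + 2/5·R3.
R2 ← R2 + 2/5·R3.
Reading off the reduced rows gives x_1 = -6, x_2 = 6, x_3 = 0.

x_1 = -6, x_2 = 6, x_3 = 0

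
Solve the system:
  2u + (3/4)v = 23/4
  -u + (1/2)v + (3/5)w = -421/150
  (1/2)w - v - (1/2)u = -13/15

Row-reduce the augmented matrix:
R1 ← R1 / (2).
R2 ← R2 + 1·R1.
R3 ← R3 + 1/2·R1.
R2 ← R2 / (7/8).
R1 ← R1 − 3/8·R2.
R3 ← R3 + 13/16·R2.
R3 ← R3 / (37/35).
R1 ← R1 + 9/35·R3.
R2 ← R2 − 24/35·R3.
Reading off the reduced rows gives u = 3, v = -1/3, w = 3/5.

u = 3, v = -1/3, w = 3/5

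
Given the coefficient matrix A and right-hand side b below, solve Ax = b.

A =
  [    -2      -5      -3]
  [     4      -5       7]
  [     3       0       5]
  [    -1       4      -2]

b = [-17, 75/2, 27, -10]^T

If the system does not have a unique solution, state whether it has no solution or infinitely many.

no solution

Row-reduce:
R1 ← R1 / (-2).
R2 ← R2 − 4·R1.
R3 ← R3 − 3·R1.
R4 ← R4 + 1·R1.
R2 ← R2 / (-15).
R1 ← R1 − 5/2·R2.
R3 ← R3 + 15/2·R2.
R4 ← R4 − 13/2·R2.
Swap R3 and R4.
R3 ← R3 / (-1/15).
R1 ← R1 − 5/3·R3.
R2 ← R2 + 1/15·R3.
Row 4 reduces to 0 = -1/4, a contradiction. The system is inconsistent.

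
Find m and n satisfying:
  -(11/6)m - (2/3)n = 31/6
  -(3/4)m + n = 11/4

Row-reduce the augmented matrix:
R1 ← R1 / (-11/6).
R2 ← R2 + 3/4·R1.
R2 ← R2 / (14/11).
R1 ← R1 − 4/11·R2.
Reading off the reduced rows gives m = -3, n = 1/2.

m = -3, n = 1/2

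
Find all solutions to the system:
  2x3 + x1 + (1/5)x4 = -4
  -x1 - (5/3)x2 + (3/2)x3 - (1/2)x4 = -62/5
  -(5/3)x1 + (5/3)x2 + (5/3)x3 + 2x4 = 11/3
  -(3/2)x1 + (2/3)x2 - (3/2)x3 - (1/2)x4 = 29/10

Row-reduce the augmented matrix:
R2 ← R2 + 1·R1.
R3 ← R3 + 5/3·R1.
R4 ← R4 + 3/2·R1.
R2 ← R2 / (-5/3).
R3 ← R3 − 5/3·R2.
R4 ← R4 − 2/3·R2.
R3 ← R3 / (17/2).
R1 ← R1 − 2·R3.
R2 ← R2 + 21/10·R3.
R4 ← R4 − 29/10·R3.
R4 ← R4 / (-517/510).
R1 ← R1 + 71/255·R4.
R2 ← R2 − 58/85·R4.
R3 ← R3 − 61/255·R4.
Reading off the reduced rows gives x1 = 7/5, x2 = 3, x3 = -3, x4 = 3.

x1 = 7/5, x2 = 3, x3 = -3, x4 = 3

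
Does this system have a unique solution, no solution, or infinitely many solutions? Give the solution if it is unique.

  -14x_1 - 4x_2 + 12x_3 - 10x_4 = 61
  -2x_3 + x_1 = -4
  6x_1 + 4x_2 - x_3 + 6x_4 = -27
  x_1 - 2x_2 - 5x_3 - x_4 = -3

Row-reduce:
R1 ← R1 / (-14).
R2 ← R2 − 1·R1.
R3 ← R3 − 6·R1.
R4 ← R4 − 1·R1.
R2 ← R2 / (-2/7).
R1 ← R1 − 2/7·R2.
R3 ← R3 − 16/7·R2.
R4 ← R4 + 16/7·R2.
R3 ← R3 / (-5).
R1 ← R1 + 2·R3.
R2 ← R2 − 4·R3.
R4 ← R4 − 5·R3.
Row 4 reduces to 0 = 1/2, a contradiction. The system is inconsistent.

no solution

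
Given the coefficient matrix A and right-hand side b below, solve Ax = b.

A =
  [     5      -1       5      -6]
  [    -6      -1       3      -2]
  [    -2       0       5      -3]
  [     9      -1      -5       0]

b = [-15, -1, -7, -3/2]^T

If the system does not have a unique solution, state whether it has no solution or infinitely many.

Row-reduce:
R1 ← R1 / (5).
R2 ← R2 + 6·R1.
R3 ← R3 + 2·R1.
R4 ← R4 − 9·R1.
R2 ← R2 / (-11/5).
R1 ← R1 + 1/5·R2.
R3 ← R3 + 2/5·R2.
R4 ← R4 − 4/5·R2.
R3 ← R3 / (59/11).
R1 ← R1 − 2/11·R3.
R2 ← R2 + 45/11·R3.
R4 ← R4 + 118/11·R3.
Row 4 reduces to 0 = -1/2, a contradiction. The system is inconsistent.

no solution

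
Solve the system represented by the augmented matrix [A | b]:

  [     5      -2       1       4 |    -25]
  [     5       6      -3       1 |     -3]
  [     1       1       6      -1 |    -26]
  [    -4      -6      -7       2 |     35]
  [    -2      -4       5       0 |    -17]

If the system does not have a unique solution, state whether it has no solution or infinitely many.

x_1 = 0, x_2 = -2, x_3 = -5, x_4 = -6

Row-reduce the augmented matrix:
R1 ← R1 / (5).
R2 ← R2 − 5·R1.
R3 ← R3 − 1·R1.
R4 ← R4 + 4·R1.
R5 ← R5 + 2·R1.
R2 ← R2 / (8).
R1 ← R1 + 2/5·R2.
R3 ← R3 − 7/5·R2.
R4 ← R4 + 38/5·R2.
R5 ← R5 + 24/5·R2.
R3 ← R3 / (13/2).
R2 ← R2 + 1/2·R3.
R4 ← R4 + 10·R3.
R5 ← R5 − 3·R3.
R4 ← R4 / (101/260).
R1 ← R1 − 13/20·R4.
R2 ← R2 + 123/260·R4.
R3 ← R3 + 51/260·R4.
R5 ← R5 − 101/260·R4.
R5 reduces to 0 = 0, so the extra equation is consistent.
Reading off the reduced rows gives x_1 = 0, x_2 = -2, x_3 = -5, x_4 = -6.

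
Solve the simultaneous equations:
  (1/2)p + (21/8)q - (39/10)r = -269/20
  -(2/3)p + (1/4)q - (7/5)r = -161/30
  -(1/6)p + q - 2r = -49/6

Row-reduce:
R1 ← R1 / (1/2).
R2 ← R2 + 2/3·R1.
R3 ← R3 + 1/6·R1.
R2 ← R2 / (15/4).
R1 ← R1 − 21/4·R2.
R3 ← R3 − 15/8·R2.
Row 3 reduces to 0 = -1, a contradiction. The system is inconsistent.

no solution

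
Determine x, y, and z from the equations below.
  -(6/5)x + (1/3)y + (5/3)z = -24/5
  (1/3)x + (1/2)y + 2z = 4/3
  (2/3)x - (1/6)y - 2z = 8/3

Row-reduce the augmented matrix:
R1 ← R1 / (-6/5).
R2 ← R2 − 1/3·R1.
R3 ← R3 − 2/3·R1.
R2 ← R2 / (16/27).
R1 ← R1 + 5/18·R2.
R3 ← R3 − 1/54·R2.
R3 ← R3 / (-221/192).
R1 ← R1 + 15/64·R3.
R2 ← R2 − 133/32·R3.
Reading off the reduced rows gives x = 4, y = 0, z = 0.

x = 4, y = 0, z = 0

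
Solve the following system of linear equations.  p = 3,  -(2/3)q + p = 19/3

p = 3, q = -5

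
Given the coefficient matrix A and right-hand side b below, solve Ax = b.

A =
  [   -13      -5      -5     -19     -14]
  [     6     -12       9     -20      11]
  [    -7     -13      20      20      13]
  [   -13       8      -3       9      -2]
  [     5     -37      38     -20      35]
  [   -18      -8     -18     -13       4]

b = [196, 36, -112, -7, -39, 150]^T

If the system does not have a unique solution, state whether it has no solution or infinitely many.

no solution

Row-reduce:
R1 ← R1 / (-13).
R2 ← R2 − 6·R1.
R3 ← R3 + 7·R1.
R4 ← R4 + 13·R1.
R5 ← R5 − 5·R1.
R6 ← R6 + 18·R1.
R2 ← R2 / (-186/13).
R1 ← R1 − 5/13·R2.
R3 ← R3 + 134/13·R2.
R4 ← R4 − 13·R2.
R5 ← R5 + 506/13·R2.
R6 ← R6 + 14/13·R2.
R3 ← R3 / (554/31).
R1 ← R1 − 35/62·R3.
R2 ← R2 + 29/62·R3.
R4 ← R4 − 501/62·R3.
R5 ← R5 − 554/31·R3.
R6 ← R6 + 359/31·R3.
R4 ← R4 / (-70405/3324).
R1 ← R1 + 1021/1108·R4.
R2 ← R2 − 11117/3324·R4.
R3 ← R3 − 4739/1662·R4.
R6 ← R6 − 80597/1662·R4.
Swap R5 and R6.
R5 ← R5 / (750116/14081).
R1 ← R1 − 4107/14081·R5.
R2 ← R2 − 20386/14081·R5.
R3 ← R3 − 29369/14081·R5.
R4 ← R4 + 5528/14081·R5.
Row 6 reduces to 0 = 1, a contradiction. The system is inconsistent.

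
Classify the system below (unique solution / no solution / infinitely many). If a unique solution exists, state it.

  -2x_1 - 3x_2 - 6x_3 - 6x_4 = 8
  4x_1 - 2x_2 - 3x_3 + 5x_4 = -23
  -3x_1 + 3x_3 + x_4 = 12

infinitely many solutions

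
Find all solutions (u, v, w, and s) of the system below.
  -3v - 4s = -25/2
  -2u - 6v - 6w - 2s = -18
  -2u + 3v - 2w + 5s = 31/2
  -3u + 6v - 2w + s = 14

Row-reduce the augmented matrix:
Swap R1 and R2.
R1 ← R1 / (-2).
R3 ← R3 + 2·R1.
R4 ← R4 + 3·R1.
R2 ← R2 / (-3).
R1 ← R1 − 3·R2.
R3 ← R3 − 9·R2.
R4 ← R4 − 15·R2.
R3 ← R3 / (4).
R1 ← R1 − 3·R3.
R4 ← R4 − 7·R3.
R4 ← R4 / (-29/4).
R1 ← R1 − 3/4·R4.
R2 ← R2 − 4/3·R4.
R3 ← R3 + 5/4·R4.
Reading off the reduced rows gives u = -2, v = 3/2, w = 3/2, s = 2.

u = -2, v = 3/2, w = 3/2, s = 2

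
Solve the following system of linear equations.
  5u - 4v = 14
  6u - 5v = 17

Row-reduce the augmented matrix:
R1 ← R1 / (5).
R2 ← R2 − 6·R1.
R2 ← R2 / (-1/5).
R1 ← R1 + 4/5·R2.
Reading off the reduced rows gives u = 2, v = -1.

u = 2, v = -1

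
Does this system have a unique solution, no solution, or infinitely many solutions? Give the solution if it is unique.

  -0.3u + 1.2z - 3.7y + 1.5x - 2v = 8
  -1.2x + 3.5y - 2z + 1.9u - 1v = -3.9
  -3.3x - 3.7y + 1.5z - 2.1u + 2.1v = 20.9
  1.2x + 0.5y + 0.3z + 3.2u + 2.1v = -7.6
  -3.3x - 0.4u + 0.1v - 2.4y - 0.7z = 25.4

x = -3, y = -5, z = -5, u = 0, v = 0

Row-reduce the augmented matrix:
R1 ← R1 / (3/2).
R2 ← R2 + 6/5·R1.
R3 ← R3 + 33/10·R1.
R4 ← R4 − 6/5·R1.
R5 ← R5 + 33/10·R1.
R2 ← R2 / (27/50).
R1 ← R1 + 37/15·R2.
R3 ← R3 + 296/25·R2.
R4 ← R4 − 173/50·R2.
R5 ← R5 + 527/50·R2.
R3 ← R3 / (-5039/270).
R1 ← R1 + 320/81·R3.
R2 ← R2 + 52/27·R3.
R4 ← R4 − 1621/270·R3.
R5 ← R5 + 4957/270·R3.
R4 ← R4 / (36527/10078).
R1 ← R1 − 1322/5039·R4.
R2 ← R2 + 2001/5039·R4.
R3 ← R3 + 9082/5039·R4.
R5 ← R5 + 44064/25195·R4.
R5 ← R5 / (714484/182635).
R1 ← R1 + 81994/109581·R5.
R2 ← R2 − 52808/36527·R5.
R3 ← R3 − 139337/36527·R5.
R4 ← R4 − 12906/36527·R5.
Reading off the reduced rows gives x = -3, y = -5, z = -5, u = 0, v = 0.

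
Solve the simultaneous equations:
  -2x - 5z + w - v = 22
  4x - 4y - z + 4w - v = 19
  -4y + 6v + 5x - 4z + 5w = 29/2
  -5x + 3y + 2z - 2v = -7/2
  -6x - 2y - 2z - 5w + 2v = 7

Row-reduce the augmented matrix:
R1 ← R1 / (-2).
R2 ← R2 − 4·R1.
R3 ← R3 − 5·R1.
R4 ← R4 + 5·R1.
R5 ← R5 + 6·R1.
R2 ← R2 / (-4).
R3 ← R3 + 4·R2.
R4 ← R4 − 3·R2.
R5 ← R5 + 2·R2.
R3 ← R3 / (-11/2).
R1 ← R1 − 5/2·R3.
R2 ← R2 − 11/4·R3.
R4 ← R4 − 25/4·R3.
R5 ← R5 − 37/2·R3.
R4 ← R4 / (163/44).
R1 ← R1 − 2/11·R4.
R2 ← R2 + 3/4·R4.
R3 ← R3 + 3/11·R4.
R5 ← R5 + 131/22·R4.
R5 ← R5 / (6100/163).
R1 ← R1 − 518/163·R5.
R2 ← R2 − 838/163·R5.
R3 ← R3 + 125/163·R5.
R4 ← R4 − 248/163·R5.
Reading off the reduced rows gives x = -3/2, y = -3, z = -3, w = 2, v = -2.

x = -3/2, y = -3, z = -3, w = 2, v = -2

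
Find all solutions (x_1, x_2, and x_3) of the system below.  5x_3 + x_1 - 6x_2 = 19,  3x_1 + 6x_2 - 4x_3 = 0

infinitely many solutions

Row-reduce:
R2 ← R2 − 3·R1.
R2 ← R2 / (24).
R1 ← R1 + 6·R2.
Rank is 2 with 3 unknowns, leaving x_3 free.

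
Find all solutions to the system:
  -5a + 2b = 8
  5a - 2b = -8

Row-reduce:
R1 ← R1 / (-5).
R2 ← R2 − 5·R1.
Rank is 1 with 2 unknowns, leaving b free.

infinitely many solutions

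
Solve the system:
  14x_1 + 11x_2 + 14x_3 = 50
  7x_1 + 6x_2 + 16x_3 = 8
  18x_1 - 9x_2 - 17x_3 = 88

Row-reduce the augmented matrix:
R1 ← R1 / (14).
R2 ← R2 − 7·R1.
R3 ← R3 − 18·R1.
R2 ← R2 / (1/2).
R1 ← R1 − 11/14·R2.
R3 ← R3 + 162/7·R2.
R3 ← R3 / (2671/7).
R1 ← R1 + 92/7·R3.
R2 ← R2 − 18·R3.
Reading off the reduced rows gives x_1 = 4, x_2 = 2, x_3 = -2.

x_1 = 4, x_2 = 2, x_3 = -2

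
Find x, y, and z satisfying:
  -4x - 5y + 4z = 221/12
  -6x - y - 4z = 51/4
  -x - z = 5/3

Row-reduce the augmented matrix:
R1 ← R1 / (-4).
R2 ← R2 + 6·R1.
R3 ← R3 + 1·R1.
R2 ← R2 / (13/2).
R1 ← R1 − 5/4·R2.
R3 ← R3 − 5/4·R2.
R3 ← R3 / (-1/13).
R1 ← R1 − 12/13·R3.
R2 ← R2 + 20/13·R3.
Reading off the reduced rows gives x = -8/3, y = -3/4, z = 1.

x = -8/3, y = -3/4, z = 1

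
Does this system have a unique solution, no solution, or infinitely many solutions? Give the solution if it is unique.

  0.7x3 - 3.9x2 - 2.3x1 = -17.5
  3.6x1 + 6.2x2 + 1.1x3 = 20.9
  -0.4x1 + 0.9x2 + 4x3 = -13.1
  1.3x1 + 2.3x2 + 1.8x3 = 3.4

Row-reduce the augmented matrix:
R1 ← R1 / (-23/10).
R2 ← R2 − 18/5·R1.
R3 ← R3 + 2/5·R1.
R4 ← R4 − 13/10·R1.
R2 ← R2 / (11/115).
R1 ← R1 − 39/23·R2.
R3 ← R3 − 363/230·R2.
R4 ← R4 − 11/115·R2.
R3 ← R3 / (-647/20).
R1 ← R1 + 863/22·R3.
R2 ← R2 − 505/22·R3.
R4 reduces to 0 = 0, so the extra equation is consistent.
Reading off the reduced rows gives x1 = 5, x2 = 1, x3 = -3.

x1 = 5, x2 = 1, x3 = -3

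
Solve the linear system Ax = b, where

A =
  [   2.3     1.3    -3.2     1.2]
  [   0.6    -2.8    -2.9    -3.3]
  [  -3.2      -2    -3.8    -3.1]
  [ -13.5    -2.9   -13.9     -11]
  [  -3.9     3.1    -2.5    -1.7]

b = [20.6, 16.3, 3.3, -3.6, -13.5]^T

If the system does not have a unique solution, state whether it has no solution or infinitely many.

Row-reduce the augmented matrix:
R1 ← R1 / (23/10).
R2 ← R2 − 3/5·R1.
R3 ← R3 + 16/5·R1.
R4 ← R4 + 27/2·R1.
R5 ← R5 + 39/10·R1.
R2 ← R2 / (-361/115).
R1 ← R1 − 13/23·R2.
R3 ← R3 + 22/115·R2.
R4 ← R4 − 544/115·R2.
R5 ← R5 − 122/23·R2.
R3 ← R3 / (-772/95).
R1 ← R1 + 67/38·R3.
R2 ← R2 − 25/38·R3.
R4 ← R4 + 6801/190·R3.
R5 ← R5 + 2169/190·R3.
R4 ← R4 / (-1194037/293360).
R1 ← R1 − 7849/58672·R4.
R2 ← R2 − 61781/58672·R4.
R3 ← R3 − 4369/29336·R4.
R5 ← R5 + 1194037/293360·R4.
R5 reduces to 0 = 0, so the extra equation is consistent.
Reading off the reduced rows gives x_1 = 4, x_2 = -2, x_3 = -4, x_4 = 1.

x_1 = 4, x_2 = -2, x_3 = -4, x_4 = 1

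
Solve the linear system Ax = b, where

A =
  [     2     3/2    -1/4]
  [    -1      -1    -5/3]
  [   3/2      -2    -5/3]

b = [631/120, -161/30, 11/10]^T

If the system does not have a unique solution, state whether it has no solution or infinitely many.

Row-reduce the augmented matrix:
R1 ← R1 / (2).
R2 ← R2 + 1·R1.
R3 ← R3 − 3/2·R1.
R2 ← R2 / (-1/4).
R1 ← R1 − 3/4·R2.
R3 ← R3 + 25/8·R2.
R3 ← R3 / (251/12).
R1 ← R1 + 11/2·R3.
R2 ← R2 − 43/6·R3.
Reading off the reduced rows gives x_1 = 8/3, x_2 = 1/5, x_3 = 3/2.

x_1 = 8/3, x_2 = 1/5, x_3 = 3/2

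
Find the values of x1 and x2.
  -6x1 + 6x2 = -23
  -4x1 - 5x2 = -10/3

x1 = 5/2, x2 = -4/3

Row-reduce the augmented matrix:
R1 ← R1 / (-6).
R2 ← R2 + 4·R1.
R2 ← R2 / (-9).
R1 ← R1 + 1·R2.
Reading off the reduced rows gives x1 = 5/2, x2 = -4/3.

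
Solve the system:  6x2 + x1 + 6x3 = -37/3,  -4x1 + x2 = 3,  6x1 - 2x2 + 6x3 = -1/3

Row-reduce the augmented matrix:
R2 ← R2 + 4·R1.
R3 ← R3 − 6·R1.
R2 ← R2 / (25).
R1 ← R1 − 6·R2.
R3 ← R3 + 38·R2.
R3 ← R3 / (162/25).
R1 ← R1 − 6/25·R3.
R2 ← R2 − 24/25·R3.
Reading off the reduced rows gives x1 = -4/3, x2 = -7/3, x3 = 1/2.

x1 = -4/3, x2 = -7/3, x3 = 1/2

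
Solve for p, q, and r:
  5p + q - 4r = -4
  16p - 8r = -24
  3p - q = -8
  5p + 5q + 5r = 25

p = -1, q = 5, r = 1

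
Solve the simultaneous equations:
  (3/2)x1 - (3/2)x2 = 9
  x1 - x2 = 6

infinitely many solutions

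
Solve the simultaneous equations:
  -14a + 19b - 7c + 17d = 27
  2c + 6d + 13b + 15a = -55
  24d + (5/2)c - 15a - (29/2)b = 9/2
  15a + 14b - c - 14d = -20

no solution

Row-reduce:
R1 ← R1 / (-14).
R2 ← R2 − 15·R1.
R3 ← R3 + 15·R1.
R4 ← R4 − 15·R1.
R2 ← R2 / (467/14).
R1 ← R1 + 19/14·R2.
R3 ← R3 + 244/7·R2.
R4 ← R4 − 481/14·R2.
R3 ← R3 / (1986/467).
R1 ← R1 − 129/467·R3.
R2 ← R2 + 77/467·R3.
R4 ← R4 + 1324/467·R3.
Row 4 reduces to 0 = 4/3, a contradiction. The system is inconsistent.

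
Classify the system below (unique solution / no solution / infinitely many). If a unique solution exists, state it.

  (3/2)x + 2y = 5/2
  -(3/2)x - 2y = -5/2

infinitely many solutions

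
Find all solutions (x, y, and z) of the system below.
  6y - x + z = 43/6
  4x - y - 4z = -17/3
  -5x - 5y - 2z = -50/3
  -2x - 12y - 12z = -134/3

Row-reduce the augmented matrix:
R1 ← R1 / (-1).
R2 ← R2 − 4·R1.
R3 ← R3 + 5·R1.
R4 ← R4 + 2·R1.
R2 ← R2 / (23).
R1 ← R1 + 6·R2.
R3 ← R3 + 35·R2.
R4 ← R4 + 24·R2.
R3 ← R3 / (-7).
R1 ← R1 + 1·R3.
R4 ← R4 + 14·R3.
R4 reduces to 0 = 0, so the extra equation is consistent.
Reading off the reduced rows gives x = 4/3, y = 1, z = 5/2.

x = 4/3, y = 1, z = 5/2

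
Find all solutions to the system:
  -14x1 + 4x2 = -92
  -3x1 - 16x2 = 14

Row-reduce the augmented matrix:
R1 ← R1 / (-14).
R2 ← R2 + 3·R1.
R2 ← R2 / (-118/7).
R1 ← R1 + 2/7·R2.
Reading off the reduced rows gives x1 = 6, x2 = -2.

x1 = 6, x2 = -2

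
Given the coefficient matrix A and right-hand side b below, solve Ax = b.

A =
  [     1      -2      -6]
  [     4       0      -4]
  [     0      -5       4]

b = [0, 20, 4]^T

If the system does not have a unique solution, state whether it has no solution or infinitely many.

Row-reduce the augmented matrix:
R2 ← R2 − 4·R1.
R2 ← R2 / (8).
R1 ← R1 + 2·R2.
R3 ← R3 + 5·R2.
R3 ← R3 / (33/2).
R1 ← R1 + 1·R3.
R2 ← R2 − 5/2·R3.
Reading off the reduced rows gives x_1 = 6, x_2 = 0, x_3 = 1.

x_1 = 6, x_2 = 0, x_3 = 1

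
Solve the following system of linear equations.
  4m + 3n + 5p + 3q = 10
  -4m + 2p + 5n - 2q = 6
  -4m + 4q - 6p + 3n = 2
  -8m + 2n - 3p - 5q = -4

Row-reduce:
R1 ← R1 / (4).
R2 ← R2 + 4·R1.
R3 ← R3 + 4·R1.
R4 ← R4 + 8·R1.
R2 ← R2 / (8).
R1 ← R1 − 3/4·R2.
R3 ← R3 − 6·R2.
R4 ← R4 − 8·R2.
R3 ← R3 / (-25/4).
R1 ← R1 − 19/32·R3.
R2 ← R2 − 7/8·R3.
Rank is 3 with 4 unknowns, leaving q free.

infinitely many solutions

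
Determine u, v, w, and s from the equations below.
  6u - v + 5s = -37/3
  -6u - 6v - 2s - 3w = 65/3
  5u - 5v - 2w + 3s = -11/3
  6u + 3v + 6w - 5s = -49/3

u = -2, v = -4/3, w = -1/3, s = -1/3

Row-reduce the augmented matrix:
R1 ← R1 / (6).
R2 ← R2 + 6·R1.
R3 ← R3 − 5·R1.
R4 ← R4 − 6·R1.
R2 ← R2 / (-7).
R1 ← R1 + 1/6·R2.
R3 ← R3 + 25/6·R2.
R4 ← R4 − 4·R2.
R3 ← R3 / (-3/14).
R1 ← R1 − 1/14·R3.
R2 ← R2 − 3/7·R3.
R4 ← R4 − 30/7·R3.
R4 ← R4 / (-202/3).
R1 ← R1 + 2/9·R4.
R2 ← R2 + 19/3·R4.
R3 ← R3 − 124/9·R4.
Reading off the reduced rows gives u = -2, v = -4/3, w = -1/3, s = -1/3.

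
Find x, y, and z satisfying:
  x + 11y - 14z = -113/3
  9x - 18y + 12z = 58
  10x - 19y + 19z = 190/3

Row-reduce the augmented matrix:
R2 ← R2 − 9·R1.
R3 ← R3 − 10·R1.
R2 ← R2 / (-117).
R1 ← R1 − 11·R2.
R3 ← R3 + 129·R2.
R3 ← R3 / (89/13).
R1 ← R1 + 40/39·R3.
R2 ← R2 + 46/39·R3.
Reading off the reduced rows gives x = 0, y = -3, z = 1/3.

x = 0, y = -3, z = 1/3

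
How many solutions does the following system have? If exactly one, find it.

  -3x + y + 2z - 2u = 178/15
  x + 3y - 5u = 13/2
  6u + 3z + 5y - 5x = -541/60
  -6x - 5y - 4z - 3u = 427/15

Row-reduce the augmented matrix:
R1 ← R1 / (-3).
R2 ← R2 − 1·R1.
R3 ← R3 + 5·R1.
R4 ← R4 + 6·R1.
R2 ← R2 / (10/3).
R1 ← R1 + 1/3·R2.
R3 ← R3 − 10/3·R2.
R4 ← R4 + 7·R2.
R3 ← R3 / (-1).
R1 ← R1 + 3/5·R3.
R2 ← R2 − 1/5·R3.
R4 ← R4 + 33/5·R3.
R4 ← R4 / (-1099/10).
R1 ← R1 + 89/10·R4.
R2 ← R2 − 13/10·R4.
R3 ← R3 + 15·R4.
Reading off the reduced rows gives x = -5/2, y = -4/3, z = 1/4, u = -13/5.

x = -5/2, y = -4/3, z = 1/4, u = -13/5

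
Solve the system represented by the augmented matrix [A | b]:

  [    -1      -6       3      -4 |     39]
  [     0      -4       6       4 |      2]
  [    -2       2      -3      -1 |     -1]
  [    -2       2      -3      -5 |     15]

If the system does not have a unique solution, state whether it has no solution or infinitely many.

Row-reduce the augmented matrix:
R1 ← R1 / (-1).
R3 ← R3 + 2·R1.
R4 ← R4 + 2·R1.
R2 ← R2 / (-4).
R1 ← R1 − 6·R2.
R3 ← R3 − 14·R2.
R4 ← R4 − 14·R2.
R3 ← R3 / (12).
R1 ← R1 − 6·R3.
R2 ← R2 + 3/2·R3.
R4 ← R4 − 12·R3.
R4 ← R4 / (-4).
R1 ← R1 + 1/2·R4.
R2 ← R2 − 13/8·R4.
R3 ← R3 − 7/4·R4.
Reading off the reduced rows gives x_1 = -2, x_2 = -3, x_3 = 1, x_4 = -4.

x_1 = -2, x_2 = -3, x_3 = 1, x_4 = -4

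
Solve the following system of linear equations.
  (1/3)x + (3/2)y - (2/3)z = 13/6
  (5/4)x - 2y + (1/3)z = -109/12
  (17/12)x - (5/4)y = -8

Row-reduce:
R1 ← R1 / (1/3).
R2 ← R2 − 5/4·R1.
R3 ← R3 − 17/12·R1.
R2 ← R2 / (-61/8).
R1 ← R1 − 9/2·R2.
R3 ← R3 + 61/8·R2.
Rank is 2 with 3 unknowns, leaving z free.

infinitely many solutions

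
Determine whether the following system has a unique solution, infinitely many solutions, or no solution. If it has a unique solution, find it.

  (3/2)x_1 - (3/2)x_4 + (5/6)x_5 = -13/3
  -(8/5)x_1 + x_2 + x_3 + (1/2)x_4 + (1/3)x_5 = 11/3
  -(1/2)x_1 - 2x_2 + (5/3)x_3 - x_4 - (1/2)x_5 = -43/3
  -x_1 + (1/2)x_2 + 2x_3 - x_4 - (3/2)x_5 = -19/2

infinitely many solutions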